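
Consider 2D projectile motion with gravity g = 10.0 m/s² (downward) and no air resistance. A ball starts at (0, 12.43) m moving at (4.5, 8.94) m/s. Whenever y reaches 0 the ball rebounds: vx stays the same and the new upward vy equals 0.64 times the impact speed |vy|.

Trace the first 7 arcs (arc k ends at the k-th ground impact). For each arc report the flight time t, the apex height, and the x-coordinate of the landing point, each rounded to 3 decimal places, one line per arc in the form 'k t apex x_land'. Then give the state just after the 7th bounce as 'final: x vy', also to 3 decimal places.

1 2.707 16.426 12.179
2 2.320 6.728 22.619
3 1.485 2.756 29.301
4 0.950 1.129 33.577
5 0.608 0.462 36.314
6 0.389 0.189 38.066
7 0.249 0.078 39.187
final: 39.187 0.797

Arc 1: start y=12.430, vy=8.940 → t=2.707, apex=16.426, x_land=12.179, impact vy=-18.125
  bounce: vy ← 0.64·18.125 = 11.600
Arc 2: start y=0.000, vy=11.600 → t=2.320, apex=6.728, x_land=22.619, impact vy=-11.600
  bounce: vy ← 0.64·11.600 = 7.424
Arc 3: start y=0.000, vy=7.424 → t=1.485, apex=2.756, x_land=29.301, impact vy=-7.424
  bounce: vy ← 0.64·7.424 = 4.751
Arc 4: start y=0.000, vy=4.751 → t=0.950, apex=1.129, x_land=33.577, impact vy=-4.751
  bounce: vy ← 0.64·4.751 = 3.041
Arc 5: start y=0.000, vy=3.041 → t=0.608, apex=0.462, x_land=36.314, impact vy=-3.041
  bounce: vy ← 0.64·3.041 = 1.946
Arc 6: start y=0.000, vy=1.946 → t=0.389, apex=0.189, x_land=38.066, impact vy=-1.946
  bounce: vy ← 0.64·1.946 = 1.246
Arc 7: start y=0.000, vy=1.246 → t=0.249, apex=0.078, x_land=39.187, impact vy=-1.246
  bounce: vy ← 0.64·1.246 = 0.797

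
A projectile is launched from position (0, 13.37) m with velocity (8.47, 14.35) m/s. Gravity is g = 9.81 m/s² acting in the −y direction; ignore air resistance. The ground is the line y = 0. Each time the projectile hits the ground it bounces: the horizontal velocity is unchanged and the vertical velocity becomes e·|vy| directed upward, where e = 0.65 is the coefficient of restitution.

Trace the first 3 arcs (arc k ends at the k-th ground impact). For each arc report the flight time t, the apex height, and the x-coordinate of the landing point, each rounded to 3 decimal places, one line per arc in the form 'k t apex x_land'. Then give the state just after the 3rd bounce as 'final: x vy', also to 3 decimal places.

1 3.669 23.866 31.073
2 2.868 10.083 55.361
3 1.864 4.260 71.148
final: 71.148 5.943

Arc 1: start y=13.370, vy=14.350 → t=3.669, apex=23.866, x_land=31.073, impact vy=-21.639
  bounce: vy ← 0.65·21.639 = 14.065
Arc 2: start y=0.000, vy=14.065 → t=2.868, apex=10.083, x_land=55.361, impact vy=-14.065
  bounce: vy ← 0.65·14.065 = 9.142
Arc 3: start y=0.000, vy=9.142 → t=1.864, apex=4.260, x_land=71.148, impact vy=-9.142
  bounce: vy ← 0.65·9.142 = 5.943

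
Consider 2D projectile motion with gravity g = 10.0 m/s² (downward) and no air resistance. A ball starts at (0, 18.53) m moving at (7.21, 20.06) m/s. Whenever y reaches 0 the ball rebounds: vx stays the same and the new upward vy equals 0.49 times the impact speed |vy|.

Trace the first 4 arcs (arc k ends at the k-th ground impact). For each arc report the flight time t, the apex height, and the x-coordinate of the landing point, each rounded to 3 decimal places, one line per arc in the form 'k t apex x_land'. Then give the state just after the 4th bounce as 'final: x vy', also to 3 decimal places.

1 4.786 38.650 34.509
2 2.725 9.280 54.154
3 1.335 2.228 63.780
4 0.654 0.535 68.497
final: 68.497 1.603

Arc 1: start y=18.530, vy=20.060 → t=4.786, apex=38.650, x_land=34.509, impact vy=-27.803
  bounce: vy ← 0.49·27.803 = 13.623
Arc 2: start y=0.000, vy=13.623 → t=2.725, apex=9.280, x_land=54.154, impact vy=-13.623
  bounce: vy ← 0.49·13.623 = 6.675
Arc 3: start y=0.000, vy=6.675 → t=1.335, apex=2.228, x_land=63.780, impact vy=-6.675
  bounce: vy ← 0.49·6.675 = 3.271
Arc 4: start y=0.000, vy=3.271 → t=0.654, apex=0.535, x_land=68.497, impact vy=-3.271
  bounce: vy ← 0.49·3.271 = 1.603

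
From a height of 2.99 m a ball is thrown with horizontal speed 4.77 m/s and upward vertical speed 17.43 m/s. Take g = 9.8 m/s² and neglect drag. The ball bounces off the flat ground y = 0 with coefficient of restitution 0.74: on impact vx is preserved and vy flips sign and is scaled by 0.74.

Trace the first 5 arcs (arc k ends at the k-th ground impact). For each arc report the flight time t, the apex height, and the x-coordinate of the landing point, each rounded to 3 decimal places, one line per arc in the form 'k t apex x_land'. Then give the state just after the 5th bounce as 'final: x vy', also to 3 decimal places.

1 3.721 18.490 17.750
2 2.875 10.125 31.463
3 2.127 5.545 41.612
4 1.574 3.036 49.121
5 1.165 1.663 54.678
final: 54.678 4.224

Arc 1: start y=2.990, vy=17.430 → t=3.721, apex=18.490, x_land=17.750, impact vy=-19.037
  bounce: vy ← 0.74·19.037 = 14.087
Arc 2: start y=0.000, vy=14.087 → t=2.875, apex=10.125, x_land=31.463, impact vy=-14.087
  bounce: vy ← 0.74·14.087 = 10.425
Arc 3: start y=0.000, vy=10.425 → t=2.127, apex=5.545, x_land=41.612, impact vy=-10.425
  bounce: vy ← 0.74·10.425 = 7.714
Arc 4: start y=0.000, vy=7.714 → t=1.574, apex=3.036, x_land=49.121, impact vy=-7.714
  bounce: vy ← 0.74·7.714 = 5.709
Arc 5: start y=0.000, vy=5.709 → t=1.165, apex=1.663, x_land=54.678, impact vy=-5.709
  bounce: vy ← 0.74·5.709 = 4.224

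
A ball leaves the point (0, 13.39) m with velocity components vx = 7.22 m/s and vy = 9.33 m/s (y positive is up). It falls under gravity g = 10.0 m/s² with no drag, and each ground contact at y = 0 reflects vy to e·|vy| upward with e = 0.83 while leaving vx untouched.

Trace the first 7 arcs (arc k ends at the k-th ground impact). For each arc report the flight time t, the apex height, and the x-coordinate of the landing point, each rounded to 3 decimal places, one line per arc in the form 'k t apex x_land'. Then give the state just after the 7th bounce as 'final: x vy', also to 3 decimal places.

1 2.817 17.742 20.337
2 3.127 12.223 42.914
3 2.595 8.420 61.653
4 2.154 5.801 77.206
5 1.788 3.996 90.115
6 1.484 2.753 100.830
7 1.232 1.896 109.723
final: 109.723 5.112

Arc 1: start y=13.390, vy=9.330 → t=2.817, apex=17.742, x_land=20.337, impact vy=-18.837
  bounce: vy ← 0.83·18.837 = 15.635
Arc 2: start y=0.000, vy=15.635 → t=3.127, apex=12.223, x_land=42.914, impact vy=-15.635
  bounce: vy ← 0.83·15.635 = 12.977
Arc 3: start y=0.000, vy=12.977 → t=2.595, apex=8.420, x_land=61.653, impact vy=-12.977
  bounce: vy ← 0.83·12.977 = 10.771
Arc 4: start y=0.000, vy=10.771 → t=2.154, apex=5.801, x_land=77.206, impact vy=-10.771
  bounce: vy ← 0.83·10.771 = 8.940
Arc 5: start y=0.000, vy=8.940 → t=1.788, apex=3.996, x_land=90.115, impact vy=-8.940
  bounce: vy ← 0.83·8.940 = 7.420
Arc 6: start y=0.000, vy=7.420 → t=1.484, apex=2.753, x_land=100.830, impact vy=-7.420
  bounce: vy ← 0.83·7.420 = 6.159
Arc 7: start y=0.000, vy=6.159 → t=1.232, apex=1.896, x_land=109.723, impact vy=-6.159
  bounce: vy ← 0.83·6.159 = 5.112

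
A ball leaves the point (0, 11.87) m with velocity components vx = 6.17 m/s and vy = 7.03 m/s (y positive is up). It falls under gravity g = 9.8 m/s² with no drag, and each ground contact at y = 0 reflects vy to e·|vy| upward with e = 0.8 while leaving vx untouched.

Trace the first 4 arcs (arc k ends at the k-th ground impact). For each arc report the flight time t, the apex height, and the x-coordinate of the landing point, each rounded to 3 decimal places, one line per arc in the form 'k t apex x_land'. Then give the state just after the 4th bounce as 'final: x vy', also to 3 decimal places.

1 2.431 14.391 15.000
2 2.742 9.211 31.918
3 2.194 5.895 45.453
4 1.755 3.773 56.281
final: 56.281 6.879

Arc 1: start y=11.870, vy=7.030 → t=2.431, apex=14.391, x_land=15.000, impact vy=-16.795
  bounce: vy ← 0.8·16.795 = 13.436
Arc 2: start y=0.000, vy=13.436 → t=2.742, apex=9.211, x_land=31.918, impact vy=-13.436
  bounce: vy ← 0.8·13.436 = 10.749
Arc 3: start y=0.000, vy=10.749 → t=2.194, apex=5.895, x_land=45.453, impact vy=-10.749
  bounce: vy ← 0.8·10.749 = 8.599
Arc 4: start y=0.000, vy=8.599 → t=1.755, apex=3.773, x_land=56.281, impact vy=-8.599
  bounce: vy ← 0.8·8.599 = 6.879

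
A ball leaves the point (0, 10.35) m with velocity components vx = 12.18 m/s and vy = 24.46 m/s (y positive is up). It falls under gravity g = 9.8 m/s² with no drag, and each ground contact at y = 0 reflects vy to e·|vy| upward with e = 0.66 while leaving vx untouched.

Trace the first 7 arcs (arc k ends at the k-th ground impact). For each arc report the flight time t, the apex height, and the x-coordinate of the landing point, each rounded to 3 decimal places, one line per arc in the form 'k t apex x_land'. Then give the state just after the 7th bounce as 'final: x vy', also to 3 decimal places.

1 5.384 40.875 65.579
2 3.812 17.805 112.015
3 2.516 7.756 142.662
4 1.661 3.378 162.890
5 1.096 1.472 176.240
6 0.723 0.641 185.051
7 0.477 0.279 190.866
final: 190.866 1.544

Arc 1: start y=10.350, vy=24.460 → t=5.384, apex=40.875, x_land=65.579, impact vy=-28.305
  bounce: vy ← 0.66·28.305 = 18.681
Arc 2: start y=0.000, vy=18.681 → t=3.812, apex=17.805, x_land=112.015, impact vy=-18.681
  bounce: vy ← 0.66·18.681 = 12.329
Arc 3: start y=0.000, vy=12.329 → t=2.516, apex=7.756, x_land=142.662, impact vy=-12.329
  bounce: vy ← 0.66·12.329 = 8.137
Arc 4: start y=0.000, vy=8.137 → t=1.661, apex=3.378, x_land=162.890, impact vy=-8.137
  bounce: vy ← 0.66·8.137 = 5.371
Arc 5: start y=0.000, vy=5.371 → t=1.096, apex=1.472, x_land=176.240, impact vy=-5.371
  bounce: vy ← 0.66·5.371 = 3.545
Arc 6: start y=0.000, vy=3.545 → t=0.723, apex=0.641, x_land=185.051, impact vy=-3.545
  bounce: vy ← 0.66·3.545 = 2.339
Arc 7: start y=0.000, vy=2.339 → t=0.477, apex=0.279, x_land=190.866, impact vy=-2.339
  bounce: vy ← 0.66·2.339 = 1.544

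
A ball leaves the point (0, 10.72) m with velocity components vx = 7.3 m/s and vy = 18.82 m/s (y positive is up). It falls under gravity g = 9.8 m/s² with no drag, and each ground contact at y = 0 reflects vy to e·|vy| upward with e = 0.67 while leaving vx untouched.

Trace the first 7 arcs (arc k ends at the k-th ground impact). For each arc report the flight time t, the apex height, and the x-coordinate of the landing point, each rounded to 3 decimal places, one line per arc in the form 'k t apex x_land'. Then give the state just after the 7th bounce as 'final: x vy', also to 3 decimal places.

1 4.344 28.791 31.714
2 3.248 12.924 55.426
3 2.176 5.802 71.312
4 1.458 2.604 81.956
5 0.977 1.169 89.088
6 0.655 0.525 93.866
7 0.439 0.236 97.067
final: 97.067 1.440

Arc 1: start y=10.720, vy=18.820 → t=4.344, apex=28.791, x_land=31.714, impact vy=-23.755
  bounce: vy ← 0.67·23.755 = 15.916
Arc 2: start y=0.000, vy=15.916 → t=3.248, apex=12.924, x_land=55.426, impact vy=-15.916
  bounce: vy ← 0.67·15.916 = 10.664
Arc 3: start y=0.000, vy=10.664 → t=2.176, apex=5.802, x_land=71.312, impact vy=-10.664
  bounce: vy ← 0.67·10.664 = 7.145
Arc 4: start y=0.000, vy=7.145 → t=1.458, apex=2.604, x_land=81.956, impact vy=-7.145
  bounce: vy ← 0.67·7.145 = 4.787
Arc 5: start y=0.000, vy=4.787 → t=0.977, apex=1.169, x_land=89.088, impact vy=-4.787
  bounce: vy ← 0.67·4.787 = 3.207
Arc 6: start y=0.000, vy=3.207 → t=0.655, apex=0.525, x_land=93.866, impact vy=-3.207
  bounce: vy ← 0.67·3.207 = 2.149
Arc 7: start y=0.000, vy=2.149 → t=0.439, apex=0.236, x_land=97.067, impact vy=-2.149
  bounce: vy ← 0.67·2.149 = 1.440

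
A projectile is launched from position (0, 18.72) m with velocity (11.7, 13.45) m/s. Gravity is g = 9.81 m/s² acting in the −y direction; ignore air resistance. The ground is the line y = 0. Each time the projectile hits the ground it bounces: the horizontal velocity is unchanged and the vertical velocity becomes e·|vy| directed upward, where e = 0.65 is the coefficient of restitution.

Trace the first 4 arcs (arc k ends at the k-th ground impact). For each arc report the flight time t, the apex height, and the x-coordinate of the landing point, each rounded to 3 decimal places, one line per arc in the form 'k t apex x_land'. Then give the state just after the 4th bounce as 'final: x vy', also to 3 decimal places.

1 3.758 27.940 43.966
2 3.103 11.805 80.267
3 2.017 4.988 103.863
4 1.311 2.107 119.201
final: 119.201 4.179

Arc 1: start y=18.720, vy=13.450 → t=3.758, apex=27.940, x_land=43.966, impact vy=-23.413
  bounce: vy ← 0.65·23.413 = 15.219
Arc 2: start y=0.000, vy=15.219 → t=3.103, apex=11.805, x_land=80.267, impact vy=-15.219
  bounce: vy ← 0.65·15.219 = 9.892
Arc 3: start y=0.000, vy=9.892 → t=2.017, apex=4.988, x_land=103.863, impact vy=-9.892
  bounce: vy ← 0.65·9.892 = 6.430
Arc 4: start y=0.000, vy=6.430 → t=1.311, apex=2.107, x_land=119.201, impact vy=-6.430
  bounce: vy ← 0.65·6.430 = 4.179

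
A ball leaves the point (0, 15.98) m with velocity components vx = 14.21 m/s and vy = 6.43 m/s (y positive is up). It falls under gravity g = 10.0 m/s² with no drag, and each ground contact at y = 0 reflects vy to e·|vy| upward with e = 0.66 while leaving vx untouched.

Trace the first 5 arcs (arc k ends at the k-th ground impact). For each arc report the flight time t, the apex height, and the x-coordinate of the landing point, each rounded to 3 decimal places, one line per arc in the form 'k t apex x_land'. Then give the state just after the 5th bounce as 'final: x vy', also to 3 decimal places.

1 2.543 18.047 36.134
2 2.508 7.861 71.770
3 1.655 3.424 95.290
4 1.092 1.492 110.813
5 0.721 0.650 121.058
final: 121.058 2.379

Arc 1: start y=15.980, vy=6.430 → t=2.543, apex=18.047, x_land=36.134, impact vy=-18.999
  bounce: vy ← 0.66·18.999 = 12.539
Arc 2: start y=0.000, vy=12.539 → t=2.508, apex=7.861, x_land=71.770, impact vy=-12.539
  bounce: vy ← 0.66·12.539 = 8.276
Arc 3: start y=0.000, vy=8.276 → t=1.655, apex=3.424, x_land=95.290, impact vy=-8.276
  bounce: vy ← 0.66·8.276 = 5.462
Arc 4: start y=0.000, vy=5.462 → t=1.092, apex=1.492, x_land=110.813, impact vy=-5.462
  bounce: vy ← 0.66·5.462 = 3.605
Arc 5: start y=0.000, vy=3.605 → t=0.721, apex=0.650, x_land=121.058, impact vy=-3.605
  bounce: vy ← 0.66·3.605 = 2.379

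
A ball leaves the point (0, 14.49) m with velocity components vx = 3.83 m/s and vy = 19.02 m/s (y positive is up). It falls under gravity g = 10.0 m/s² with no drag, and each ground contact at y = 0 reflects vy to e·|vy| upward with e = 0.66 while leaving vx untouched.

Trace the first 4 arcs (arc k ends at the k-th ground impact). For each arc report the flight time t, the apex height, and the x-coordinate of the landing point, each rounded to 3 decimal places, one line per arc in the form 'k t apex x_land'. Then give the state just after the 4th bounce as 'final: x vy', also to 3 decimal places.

Arc 1: start y=14.490, vy=19.020 → t=4.455, apex=32.578, x_land=17.061, impact vy=-25.526
  bounce: vy ← 0.66·25.526 = 16.847
Arc 2: start y=0.000, vy=16.847 → t=3.369, apex=14.191, x_land=29.966, impact vy=-16.847
  bounce: vy ← 0.66·16.847 = 11.119
Arc 3: start y=0.000, vy=11.119 → t=2.224, apex=6.182, x_land=38.483, impact vy=-11.119
  bounce: vy ← 0.66·11.119 = 7.339
Arc 4: start y=0.000, vy=7.339 → t=1.468, apex=2.693, x_land=44.104, impact vy=-7.339
  bounce: vy ← 0.66·7.339 = 4.843

1 4.455 32.578 17.061
2 3.369 14.191 29.966
3 2.224 6.182 38.483
4 1.468 2.693 44.104
final: 44.104 4.843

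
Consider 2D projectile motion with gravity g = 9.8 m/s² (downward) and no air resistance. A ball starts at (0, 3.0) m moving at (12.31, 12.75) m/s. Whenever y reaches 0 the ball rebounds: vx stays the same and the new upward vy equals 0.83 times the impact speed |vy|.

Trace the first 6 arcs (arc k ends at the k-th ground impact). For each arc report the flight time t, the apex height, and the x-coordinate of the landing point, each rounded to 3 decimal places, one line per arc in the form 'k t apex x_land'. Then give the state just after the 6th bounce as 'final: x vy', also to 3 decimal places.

Arc 1: start y=3.000, vy=12.750 → t=2.819, apex=11.294, x_land=34.704, impact vy=-14.878
  bounce: vy ← 0.83·14.878 = 12.349
Arc 2: start y=0.000, vy=12.349 → t=2.520, apex=7.780, x_land=65.728, impact vy=-12.349
  bounce: vy ← 0.83·12.349 = 10.250
Arc 3: start y=0.000, vy=10.250 → t=2.092, apex=5.360, x_land=91.478, impact vy=-10.250
  bounce: vy ← 0.83·10.250 = 8.507
Arc 4: start y=0.000, vy=8.507 → t=1.736, apex=3.692, x_land=112.850, impact vy=-8.507
  bounce: vy ← 0.83·8.507 = 7.061
Arc 5: start y=0.000, vy=7.061 → t=1.441, apex=2.544, x_land=130.589, impact vy=-7.061
  bounce: vy ← 0.83·7.061 = 5.861
Arc 6: start y=0.000, vy=5.861 → t=1.196, apex=1.752, x_land=145.312, impact vy=-5.861
  bounce: vy ← 0.83·5.861 = 4.864

1 2.819 11.294 34.704
2 2.520 7.780 65.728
3 2.092 5.360 91.478
4 1.736 3.692 112.850
5 1.441 2.544 130.589
6 1.196 1.752 145.312
final: 145.312 4.864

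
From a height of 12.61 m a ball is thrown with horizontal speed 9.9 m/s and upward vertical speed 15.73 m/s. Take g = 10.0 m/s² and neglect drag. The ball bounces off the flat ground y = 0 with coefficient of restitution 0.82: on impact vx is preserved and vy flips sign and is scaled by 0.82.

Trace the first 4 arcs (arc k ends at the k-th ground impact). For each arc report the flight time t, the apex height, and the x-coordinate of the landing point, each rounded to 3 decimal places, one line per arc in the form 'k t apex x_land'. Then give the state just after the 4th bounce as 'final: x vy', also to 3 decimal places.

1 3.808 24.982 37.702
2 3.666 16.798 73.993
3 3.006 11.295 103.752
4 2.465 7.595 128.155
final: 128.155 10.106

Arc 1: start y=12.610, vy=15.730 → t=3.808, apex=24.982, x_land=37.702, impact vy=-22.352
  bounce: vy ← 0.82·22.352 = 18.329
Arc 2: start y=0.000, vy=18.329 → t=3.666, apex=16.798, x_land=73.993, impact vy=-18.329
  bounce: vy ← 0.82·18.329 = 15.030
Arc 3: start y=0.000, vy=15.030 → t=3.006, apex=11.295, x_land=103.752, impact vy=-15.030
  bounce: vy ← 0.82·15.030 = 12.324
Arc 4: start y=0.000, vy=12.324 → t=2.465, apex=7.595, x_land=128.155, impact vy=-12.324
  bounce: vy ← 0.82·12.324 = 10.106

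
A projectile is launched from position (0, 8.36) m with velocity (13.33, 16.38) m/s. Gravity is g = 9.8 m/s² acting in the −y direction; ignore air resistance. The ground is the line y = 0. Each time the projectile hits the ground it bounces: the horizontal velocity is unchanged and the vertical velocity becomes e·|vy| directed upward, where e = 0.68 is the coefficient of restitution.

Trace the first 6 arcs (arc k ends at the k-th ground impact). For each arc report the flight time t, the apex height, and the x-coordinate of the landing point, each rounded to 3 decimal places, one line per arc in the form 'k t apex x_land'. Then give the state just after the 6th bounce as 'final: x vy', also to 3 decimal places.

Arc 1: start y=8.360, vy=16.380 → t=3.793, apex=22.049, x_land=50.557, impact vy=-20.788
  bounce: vy ← 0.68·20.788 = 14.136
Arc 2: start y=0.000, vy=14.136 → t=2.885, apex=10.195, x_land=89.013, impact vy=-14.136
  bounce: vy ← 0.68·14.136 = 9.613
Arc 3: start y=0.000, vy=9.613 → t=1.962, apex=4.714, x_land=115.163, impact vy=-9.613
  bounce: vy ← 0.68·9.613 = 6.537
Arc 4: start y=0.000, vy=6.537 → t=1.334, apex=2.180, x_land=132.945, impact vy=-6.537
  bounce: vy ← 0.68·6.537 = 4.445
Arc 5: start y=0.000, vy=4.445 → t=0.907, apex=1.008, x_land=145.037, impact vy=-4.445
  bounce: vy ← 0.68·4.445 = 3.023
Arc 6: start y=0.000, vy=3.023 → t=0.617, apex=0.466, x_land=153.259, impact vy=-3.023
  bounce: vy ← 0.68·3.023 = 2.055

1 3.793 22.049 50.557
2 2.885 10.195 89.013
3 1.962 4.714 115.163
4 1.334 2.180 132.945
5 0.907 1.008 145.037
6 0.617 0.466 153.259
final: 153.259 2.055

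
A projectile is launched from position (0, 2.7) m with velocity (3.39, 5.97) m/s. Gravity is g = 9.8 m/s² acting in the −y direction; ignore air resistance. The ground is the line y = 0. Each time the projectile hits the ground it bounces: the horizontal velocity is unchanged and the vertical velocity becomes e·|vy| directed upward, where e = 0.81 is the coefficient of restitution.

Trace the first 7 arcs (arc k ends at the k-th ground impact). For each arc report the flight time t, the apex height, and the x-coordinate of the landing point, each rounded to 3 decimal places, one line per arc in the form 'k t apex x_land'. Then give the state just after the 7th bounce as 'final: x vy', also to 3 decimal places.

1 1.569 4.518 5.320
2 1.556 2.965 10.594
3 1.260 1.945 14.866
4 1.021 1.276 18.326
5 0.827 0.837 21.128
6 0.670 0.549 23.399
7 0.542 0.360 25.237
final: 25.237 2.153

Arc 1: start y=2.700, vy=5.970 → t=1.569, apex=4.518, x_land=5.320, impact vy=-9.411
  bounce: vy ← 0.81·9.411 = 7.623
Arc 2: start y=0.000, vy=7.623 → t=1.556, apex=2.965, x_land=10.594, impact vy=-7.623
  bounce: vy ← 0.81·7.623 = 6.174
Arc 3: start y=0.000, vy=6.174 → t=1.260, apex=1.945, x_land=14.866, impact vy=-6.174
  bounce: vy ← 0.81·6.174 = 5.001
Arc 4: start y=0.000, vy=5.001 → t=1.021, apex=1.276, x_land=18.326, impact vy=-5.001
  bounce: vy ← 0.81·5.001 = 4.051
Arc 5: start y=0.000, vy=4.051 → t=0.827, apex=0.837, x_land=21.128, impact vy=-4.051
  bounce: vy ← 0.81·4.051 = 3.281
Arc 6: start y=0.000, vy=3.281 → t=0.670, apex=0.549, x_land=23.399, impact vy=-3.281
  bounce: vy ← 0.81·3.281 = 2.658
Arc 7: start y=0.000, vy=2.658 → t=0.542, apex=0.360, x_land=25.237, impact vy=-2.658
  bounce: vy ← 0.81·2.658 = 2.153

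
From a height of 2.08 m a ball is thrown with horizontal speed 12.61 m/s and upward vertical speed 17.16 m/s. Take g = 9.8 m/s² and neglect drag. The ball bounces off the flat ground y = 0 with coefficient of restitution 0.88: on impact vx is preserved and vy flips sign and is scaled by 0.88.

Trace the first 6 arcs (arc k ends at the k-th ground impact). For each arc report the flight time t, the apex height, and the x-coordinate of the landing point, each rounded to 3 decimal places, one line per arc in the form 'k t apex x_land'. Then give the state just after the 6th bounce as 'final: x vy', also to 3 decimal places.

Arc 1: start y=2.080, vy=17.160 → t=3.619, apex=17.104, x_land=45.640, impact vy=-18.309
  bounce: vy ← 0.88·18.309 = 16.112
Arc 2: start y=0.000, vy=16.112 → t=3.288, apex=13.245, x_land=87.104, impact vy=-16.112
  bounce: vy ← 0.88·16.112 = 14.179
Arc 3: start y=0.000, vy=14.179 → t=2.894, apex=10.257, x_land=123.593, impact vy=-14.179
  bounce: vy ← 0.88·14.179 = 12.477
Arc 4: start y=0.000, vy=12.477 → t=2.546, apex=7.943, x_land=155.703, impact vy=-12.477
  bounce: vy ← 0.88·12.477 = 10.980
Arc 5: start y=0.000, vy=10.980 → t=2.241, apex=6.151, x_land=183.960, impact vy=-10.980
  bounce: vy ← 0.88·10.980 = 9.662
Arc 6: start y=0.000, vy=9.662 → t=1.972, apex=4.763, x_land=208.826, impact vy=-9.662
  bounce: vy ← 0.88·9.662 = 8.503

1 3.619 17.104 45.640
2 3.288 13.245 87.104
3 2.894 10.257 123.593
4 2.546 7.943 155.703
5 2.241 6.151 183.960
6 1.972 4.763 208.826
final: 208.826 8.503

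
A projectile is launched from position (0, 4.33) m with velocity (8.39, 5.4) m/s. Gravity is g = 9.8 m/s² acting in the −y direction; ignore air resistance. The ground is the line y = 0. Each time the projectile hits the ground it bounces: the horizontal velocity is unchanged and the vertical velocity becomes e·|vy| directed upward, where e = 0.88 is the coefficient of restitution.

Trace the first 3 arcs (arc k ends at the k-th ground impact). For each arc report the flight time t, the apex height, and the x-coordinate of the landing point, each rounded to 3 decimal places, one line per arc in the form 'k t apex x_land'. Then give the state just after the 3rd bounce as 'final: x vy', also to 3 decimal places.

1 1.641 5.818 13.765
2 1.918 4.505 29.855
3 1.688 3.489 44.014
final: 44.014 7.277

Arc 1: start y=4.330, vy=5.400 → t=1.641, apex=5.818, x_land=13.765, impact vy=-10.678
  bounce: vy ← 0.88·10.678 = 9.397
Arc 2: start y=0.000, vy=9.397 → t=1.918, apex=4.505, x_land=29.855, impact vy=-9.397
  bounce: vy ← 0.88·9.397 = 8.269
Arc 3: start y=0.000, vy=8.269 → t=1.688, apex=3.489, x_land=44.014, impact vy=-8.269
  bounce: vy ← 0.88·8.269 = 7.277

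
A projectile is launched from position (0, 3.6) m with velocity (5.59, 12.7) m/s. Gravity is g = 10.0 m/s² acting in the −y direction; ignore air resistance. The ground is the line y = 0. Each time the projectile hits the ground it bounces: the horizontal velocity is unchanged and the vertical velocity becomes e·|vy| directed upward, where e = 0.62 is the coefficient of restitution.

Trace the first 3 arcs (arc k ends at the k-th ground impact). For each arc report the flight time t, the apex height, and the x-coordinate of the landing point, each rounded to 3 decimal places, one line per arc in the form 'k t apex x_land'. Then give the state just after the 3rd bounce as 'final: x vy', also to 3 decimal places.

Arc 1: start y=3.600, vy=12.700 → t=2.797, apex=11.664, x_land=15.637, impact vy=-15.274
  bounce: vy ← 0.62·15.274 = 9.470
Arc 2: start y=0.000, vy=9.470 → t=1.894, apex=4.484, x_land=26.225, impact vy=-9.470
  bounce: vy ← 0.62·9.470 = 5.871
Arc 3: start y=0.000, vy=5.871 → t=1.174, apex=1.724, x_land=32.789, impact vy=-5.871
  bounce: vy ← 0.62·5.871 = 3.640

1 2.797 11.664 15.637
2 1.894 4.484 26.225
3 1.174 1.724 32.789
final: 32.789 3.640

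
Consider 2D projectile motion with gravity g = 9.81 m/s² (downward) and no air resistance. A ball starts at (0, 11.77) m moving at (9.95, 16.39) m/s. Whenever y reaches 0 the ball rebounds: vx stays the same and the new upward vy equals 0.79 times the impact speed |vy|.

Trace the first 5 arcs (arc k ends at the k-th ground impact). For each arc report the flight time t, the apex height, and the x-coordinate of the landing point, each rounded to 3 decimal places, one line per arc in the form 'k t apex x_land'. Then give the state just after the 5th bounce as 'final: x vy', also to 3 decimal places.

Arc 1: start y=11.770, vy=16.390 → t=3.949, apex=25.462, x_land=39.294, impact vy=-22.351
  bounce: vy ← 0.79·22.351 = 17.657
Arc 2: start y=0.000, vy=17.657 → t=3.600, apex=15.891, x_land=75.112, impact vy=-17.657
  bounce: vy ← 0.79·17.657 = 13.949
Arc 3: start y=0.000, vy=13.949 → t=2.844, apex=9.917, x_land=103.408, impact vy=-13.949
  bounce: vy ← 0.79·13.949 = 11.020
Arc 4: start y=0.000, vy=11.020 → t=2.247, apex=6.189, x_land=125.763, impact vy=-11.020
  bounce: vy ← 0.79·11.020 = 8.706
Arc 5: start y=0.000, vy=8.706 → t=1.775, apex=3.863, x_land=143.422, impact vy=-8.706
  bounce: vy ← 0.79·8.706 = 6.877

1 3.949 25.462 39.294
2 3.600 15.891 75.112
3 2.844 9.917 103.408
4 2.247 6.189 125.763
5 1.775 3.863 143.422
final: 143.422 6.877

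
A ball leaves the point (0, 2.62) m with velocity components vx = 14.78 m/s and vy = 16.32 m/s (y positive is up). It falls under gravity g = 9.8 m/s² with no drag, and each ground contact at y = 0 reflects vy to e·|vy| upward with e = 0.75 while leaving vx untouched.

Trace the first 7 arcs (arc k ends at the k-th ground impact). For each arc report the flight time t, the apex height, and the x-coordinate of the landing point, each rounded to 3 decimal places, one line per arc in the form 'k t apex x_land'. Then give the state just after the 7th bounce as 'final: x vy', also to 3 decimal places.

1 3.484 16.209 51.495
2 2.728 9.118 91.817
3 2.046 5.129 122.059
4 1.535 2.885 144.740
5 1.151 1.623 161.751
6 0.863 0.913 174.509
7 0.647 0.513 184.078
final: 184.078 2.379

Arc 1: start y=2.620, vy=16.320 → t=3.484, apex=16.209, x_land=51.495, impact vy=-17.824
  bounce: vy ← 0.75·17.824 = 13.368
Arc 2: start y=0.000, vy=13.368 → t=2.728, apex=9.118, x_land=91.817, impact vy=-13.368
  bounce: vy ← 0.75·13.368 = 10.026
Arc 3: start y=0.000, vy=10.026 → t=2.046, apex=5.129, x_land=122.059, impact vy=-10.026
  bounce: vy ← 0.75·10.026 = 7.519
Arc 4: start y=0.000, vy=7.519 → t=1.535, apex=2.885, x_land=144.740, impact vy=-7.519
  bounce: vy ← 0.75·7.519 = 5.640
Arc 5: start y=0.000, vy=5.640 → t=1.151, apex=1.623, x_land=161.751, impact vy=-5.640
  bounce: vy ← 0.75·5.640 = 4.230
Arc 6: start y=0.000, vy=4.230 → t=0.863, apex=0.913, x_land=174.509, impact vy=-4.230
  bounce: vy ← 0.75·4.230 = 3.172
Arc 7: start y=0.000, vy=3.172 → t=0.647, apex=0.513, x_land=184.078, impact vy=-3.172
  bounce: vy ← 0.75·3.172 = 2.379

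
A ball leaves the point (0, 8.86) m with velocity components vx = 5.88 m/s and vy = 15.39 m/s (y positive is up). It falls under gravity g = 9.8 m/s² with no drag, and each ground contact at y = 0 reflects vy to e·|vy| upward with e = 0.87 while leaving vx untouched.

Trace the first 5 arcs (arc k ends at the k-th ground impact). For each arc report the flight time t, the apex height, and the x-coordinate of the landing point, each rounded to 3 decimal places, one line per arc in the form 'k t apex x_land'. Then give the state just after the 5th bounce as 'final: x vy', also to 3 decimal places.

1 3.638 20.944 21.391
2 3.597 15.853 42.543
3 3.130 11.999 60.946
4 2.723 9.082 76.956
5 2.369 6.874 90.885
final: 90.885 10.099

Arc 1: start y=8.860, vy=15.390 → t=3.638, apex=20.944, x_land=21.391, impact vy=-20.261
  bounce: vy ← 0.87·20.261 = 17.627
Arc 2: start y=0.000, vy=17.627 → t=3.597, apex=15.853, x_land=42.543, impact vy=-17.627
  bounce: vy ← 0.87·17.627 = 15.336
Arc 3: start y=0.000, vy=15.336 → t=3.130, apex=11.999, x_land=60.946, impact vy=-15.336
  bounce: vy ← 0.87·15.336 = 13.342
Arc 4: start y=0.000, vy=13.342 → t=2.723, apex=9.082, x_land=76.956, impact vy=-13.342
  bounce: vy ← 0.87·13.342 = 11.607
Arc 5: start y=0.000, vy=11.607 → t=2.369, apex=6.874, x_land=90.885, impact vy=-11.607
  bounce: vy ← 0.87·11.607 = 10.099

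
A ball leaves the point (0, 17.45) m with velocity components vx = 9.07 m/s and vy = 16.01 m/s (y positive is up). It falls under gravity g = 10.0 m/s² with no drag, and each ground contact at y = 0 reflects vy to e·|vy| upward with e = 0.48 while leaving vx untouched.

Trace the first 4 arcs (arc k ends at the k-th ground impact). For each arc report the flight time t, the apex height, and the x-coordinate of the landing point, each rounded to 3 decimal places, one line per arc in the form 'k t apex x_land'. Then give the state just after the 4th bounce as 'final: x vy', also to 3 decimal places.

1 4.061 30.266 36.836
2 2.362 6.973 58.259
3 1.134 1.607 68.542
4 0.544 0.370 73.477
final: 73.477 1.306

Arc 1: start y=17.450, vy=16.010 → t=4.061, apex=30.266, x_land=36.836, impact vy=-24.603
  bounce: vy ← 0.48·24.603 = 11.810
Arc 2: start y=0.000, vy=11.810 → t=2.362, apex=6.973, x_land=58.259, impact vy=-11.810
  bounce: vy ← 0.48·11.810 = 5.669
Arc 3: start y=0.000, vy=5.669 → t=1.134, apex=1.607, x_land=68.542, impact vy=-5.669
  bounce: vy ← 0.48·5.669 = 2.721
Arc 4: start y=0.000, vy=2.721 → t=0.544, apex=0.370, x_land=73.477, impact vy=-2.721
  bounce: vy ← 0.48·2.721 = 1.306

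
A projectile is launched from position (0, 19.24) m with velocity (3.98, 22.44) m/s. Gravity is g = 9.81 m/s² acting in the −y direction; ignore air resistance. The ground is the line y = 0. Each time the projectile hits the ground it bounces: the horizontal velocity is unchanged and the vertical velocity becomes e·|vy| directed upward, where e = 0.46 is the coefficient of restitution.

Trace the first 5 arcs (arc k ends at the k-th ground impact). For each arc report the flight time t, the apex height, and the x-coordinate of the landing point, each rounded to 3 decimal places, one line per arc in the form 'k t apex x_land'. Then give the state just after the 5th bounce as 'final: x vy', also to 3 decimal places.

Arc 1: start y=19.240, vy=22.440 → t=5.313, apex=44.905, x_land=21.146, impact vy=-29.682
  bounce: vy ← 0.46·29.682 = 13.654
Arc 2: start y=0.000, vy=13.654 → t=2.784, apex=9.502, x_land=32.225, impact vy=-13.654
  bounce: vy ← 0.46·13.654 = 6.281
Arc 3: start y=0.000, vy=6.281 → t=1.280, apex=2.011, x_land=37.322, impact vy=-6.281
  bounce: vy ← 0.46·6.281 = 2.889
Arc 4: start y=0.000, vy=2.889 → t=0.589, apex=0.425, x_land=39.666, impact vy=-2.889
  bounce: vy ← 0.46·2.889 = 1.329
Arc 5: start y=0.000, vy=1.329 → t=0.271, apex=0.090, x_land=40.745, impact vy=-1.329
  bounce: vy ← 0.46·1.329 = 0.611

1 5.313 44.905 21.146
2 2.784 9.502 32.225
3 1.280 2.011 37.322
4 0.589 0.425 39.666
5 0.271 0.090 40.745
final: 40.745 0.611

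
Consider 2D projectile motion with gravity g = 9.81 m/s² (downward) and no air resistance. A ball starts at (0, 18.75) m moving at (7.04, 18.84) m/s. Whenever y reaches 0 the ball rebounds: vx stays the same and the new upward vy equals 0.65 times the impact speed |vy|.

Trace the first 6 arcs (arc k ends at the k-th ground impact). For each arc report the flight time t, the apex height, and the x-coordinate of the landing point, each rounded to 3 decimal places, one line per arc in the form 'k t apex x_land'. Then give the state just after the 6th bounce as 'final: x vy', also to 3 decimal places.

1 4.661 36.841 32.814
2 3.563 15.565 57.896
3 2.316 6.576 74.199
4 1.505 2.779 84.797
5 0.978 1.174 91.685
6 0.636 0.496 96.162
final: 96.162 2.028

Arc 1: start y=18.750, vy=18.840 → t=4.661, apex=36.841, x_land=32.814, impact vy=-26.885
  bounce: vy ← 0.65·26.885 = 17.475
Arc 2: start y=0.000, vy=17.475 → t=3.563, apex=15.565, x_land=57.896, impact vy=-17.475
  bounce: vy ← 0.65·17.475 = 11.359
Arc 3: start y=0.000, vy=11.359 → t=2.316, apex=6.576, x_land=74.199, impact vy=-11.359
  bounce: vy ← 0.65·11.359 = 7.383
Arc 4: start y=0.000, vy=7.383 → t=1.505, apex=2.779, x_land=84.797, impact vy=-7.383
  bounce: vy ← 0.65·7.383 = 4.799
Arc 5: start y=0.000, vy=4.799 → t=0.978, apex=1.174, x_land=91.685, impact vy=-4.799
  bounce: vy ← 0.65·4.799 = 3.119
Arc 6: start y=0.000, vy=3.119 → t=0.636, apex=0.496, x_land=96.162, impact vy=-3.119
  bounce: vy ← 0.65·3.119 = 2.028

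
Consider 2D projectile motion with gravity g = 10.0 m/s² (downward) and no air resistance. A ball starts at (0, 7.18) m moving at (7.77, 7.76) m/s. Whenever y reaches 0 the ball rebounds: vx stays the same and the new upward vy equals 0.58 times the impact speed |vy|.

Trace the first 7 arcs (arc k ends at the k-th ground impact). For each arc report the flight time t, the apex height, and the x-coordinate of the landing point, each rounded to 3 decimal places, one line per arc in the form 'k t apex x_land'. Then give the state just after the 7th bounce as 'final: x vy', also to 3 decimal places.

Arc 1: start y=7.180, vy=7.760 → t=2.204, apex=10.191, x_land=17.122, impact vy=-14.276
  bounce: vy ← 0.58·14.276 = 8.280
Arc 2: start y=0.000, vy=8.280 → t=1.656, apex=3.428, x_land=29.990, impact vy=-8.280
  bounce: vy ← 0.58·8.280 = 4.803
Arc 3: start y=0.000, vy=4.803 → t=0.961, apex=1.153, x_land=37.453, impact vy=-4.803
  bounce: vy ← 0.58·4.803 = 2.786
Arc 4: start y=0.000, vy=2.786 → t=0.557, apex=0.388, x_land=41.782, impact vy=-2.786
  bounce: vy ← 0.58·2.786 = 1.616
Arc 5: start y=0.000, vy=1.616 → t=0.323, apex=0.131, x_land=44.293, impact vy=-1.616
  bounce: vy ← 0.58·1.616 = 0.937
Arc 6: start y=0.000, vy=0.937 → t=0.187, apex=0.044, x_land=45.749, impact vy=-0.937
  bounce: vy ← 0.58·0.937 = 0.543
Arc 7: start y=0.000, vy=0.543 → t=0.109, apex=0.015, x_land=46.593, impact vy=-0.543
  bounce: vy ← 0.58·0.543 = 0.315

1 2.204 10.191 17.122
2 1.656 3.428 29.990
3 0.961 1.153 37.453
4 0.557 0.388 41.782
5 0.323 0.131 44.293
6 0.187 0.044 45.749
7 0.109 0.015 46.593
final: 46.593 0.315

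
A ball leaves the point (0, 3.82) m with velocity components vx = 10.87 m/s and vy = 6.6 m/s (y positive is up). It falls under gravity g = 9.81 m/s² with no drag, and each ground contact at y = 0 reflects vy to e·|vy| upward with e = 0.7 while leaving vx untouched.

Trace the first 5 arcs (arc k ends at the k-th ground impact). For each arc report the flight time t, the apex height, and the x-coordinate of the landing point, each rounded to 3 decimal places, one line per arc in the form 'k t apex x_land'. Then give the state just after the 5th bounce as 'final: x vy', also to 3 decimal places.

1 1.782 6.040 19.376
2 1.554 2.960 36.263
3 1.088 1.450 48.084
4 0.761 0.711 56.359
5 0.533 0.348 62.151
final: 62.151 1.830

Arc 1: start y=3.820, vy=6.600 → t=1.782, apex=6.040, x_land=19.376, impact vy=-10.886
  bounce: vy ← 0.7·10.886 = 7.620
Arc 2: start y=0.000, vy=7.620 → t=1.554, apex=2.960, x_land=36.263, impact vy=-7.620
  bounce: vy ← 0.7·7.620 = 5.334
Arc 3: start y=0.000, vy=5.334 → t=1.088, apex=1.450, x_land=48.084, impact vy=-5.334
  bounce: vy ← 0.7·5.334 = 3.734
Arc 4: start y=0.000, vy=3.734 → t=0.761, apex=0.711, x_land=56.359, impact vy=-3.734
  bounce: vy ← 0.7·3.734 = 2.614
Arc 5: start y=0.000, vy=2.614 → t=0.533, apex=0.348, x_land=62.151, impact vy=-2.614
  bounce: vy ← 0.7·2.614 = 1.830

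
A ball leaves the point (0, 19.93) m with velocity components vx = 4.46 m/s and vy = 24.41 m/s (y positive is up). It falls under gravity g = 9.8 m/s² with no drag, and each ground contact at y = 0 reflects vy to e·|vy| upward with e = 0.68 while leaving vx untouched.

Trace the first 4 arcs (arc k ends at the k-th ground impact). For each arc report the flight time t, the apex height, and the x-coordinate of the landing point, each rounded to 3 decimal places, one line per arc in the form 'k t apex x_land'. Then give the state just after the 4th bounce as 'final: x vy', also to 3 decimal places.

1 5.696 50.330 25.403
2 4.359 23.273 44.843
3 2.964 10.761 58.062
4 2.015 4.976 67.051
final: 67.051 6.716

Arc 1: start y=19.930, vy=24.410 → t=5.696, apex=50.330, x_land=25.403, impact vy=-31.408
  bounce: vy ← 0.68·31.408 = 21.358
Arc 2: start y=0.000, vy=21.358 → t=4.359, apex=23.273, x_land=44.843, impact vy=-21.358
  bounce: vy ← 0.68·21.358 = 14.523
Arc 3: start y=0.000, vy=14.523 → t=2.964, apex=10.761, x_land=58.062, impact vy=-14.523
  bounce: vy ← 0.68·14.523 = 9.876
Arc 4: start y=0.000, vy=9.876 → t=2.015, apex=4.976, x_land=67.051, impact vy=-9.876
  bounce: vy ← 0.68·9.876 = 6.716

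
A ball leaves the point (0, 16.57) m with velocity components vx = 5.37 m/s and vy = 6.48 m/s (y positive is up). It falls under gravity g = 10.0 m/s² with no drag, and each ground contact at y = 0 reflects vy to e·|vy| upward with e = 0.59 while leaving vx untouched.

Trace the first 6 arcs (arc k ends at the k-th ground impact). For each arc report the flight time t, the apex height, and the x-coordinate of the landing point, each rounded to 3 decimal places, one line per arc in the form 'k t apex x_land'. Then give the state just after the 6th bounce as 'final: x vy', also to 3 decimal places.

1 2.580 18.670 13.856
2 2.280 6.499 26.101
3 1.345 2.262 33.325
4 0.794 0.787 37.587
5 0.468 0.274 40.102
6 0.276 0.095 41.586
final: 41.586 0.815

Arc 1: start y=16.570, vy=6.480 → t=2.580, apex=18.670, x_land=13.856, impact vy=-19.323
  bounce: vy ← 0.59·19.323 = 11.401
Arc 2: start y=0.000, vy=11.401 → t=2.280, apex=6.499, x_land=26.101, impact vy=-11.401
  bounce: vy ← 0.59·11.401 = 6.726
Arc 3: start y=0.000, vy=6.726 → t=1.345, apex=2.262, x_land=33.325, impact vy=-6.726
  bounce: vy ← 0.59·6.726 = 3.969
Arc 4: start y=0.000, vy=3.969 → t=0.794, apex=0.787, x_land=37.587, impact vy=-3.969
  bounce: vy ← 0.59·3.969 = 2.341
Arc 5: start y=0.000, vy=2.341 → t=0.468, apex=0.274, x_land=40.102, impact vy=-2.341
  bounce: vy ← 0.59·2.341 = 1.381
Arc 6: start y=0.000, vy=1.381 → t=0.276, apex=0.095, x_land=41.586, impact vy=-1.381
  bounce: vy ← 0.59·1.381 = 0.815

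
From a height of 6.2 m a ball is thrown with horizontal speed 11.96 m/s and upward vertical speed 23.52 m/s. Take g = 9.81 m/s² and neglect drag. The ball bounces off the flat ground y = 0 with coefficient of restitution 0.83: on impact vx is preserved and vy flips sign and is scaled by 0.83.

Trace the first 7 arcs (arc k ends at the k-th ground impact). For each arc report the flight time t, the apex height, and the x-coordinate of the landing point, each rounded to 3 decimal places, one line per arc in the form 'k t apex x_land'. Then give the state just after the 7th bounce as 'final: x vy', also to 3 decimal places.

1 5.046 34.395 60.346
2 4.396 23.695 112.919
3 3.649 16.323 156.556
4 3.028 11.245 192.774
5 2.513 7.747 222.835
6 2.086 5.337 247.785
7 1.732 3.677 268.494
final: 268.494 7.049

Arc 1: start y=6.200, vy=23.520 → t=5.046, apex=34.395, x_land=60.346, impact vy=-25.978
  bounce: vy ← 0.83·25.978 = 21.561
Arc 2: start y=0.000, vy=21.561 → t=4.396, apex=23.695, x_land=112.919, impact vy=-21.561
  bounce: vy ← 0.83·21.561 = 17.896
Arc 3: start y=0.000, vy=17.896 → t=3.649, apex=16.323, x_land=156.556, impact vy=-17.896
  bounce: vy ← 0.83·17.896 = 14.854
Arc 4: start y=0.000, vy=14.854 → t=3.028, apex=11.245, x_land=192.774, impact vy=-14.854
  bounce: vy ← 0.83·14.854 = 12.329
Arc 5: start y=0.000, vy=12.329 → t=2.513, apex=7.747, x_land=222.835, impact vy=-12.329
  bounce: vy ← 0.83·12.329 = 10.233
Arc 6: start y=0.000, vy=10.233 → t=2.086, apex=5.337, x_land=247.785, impact vy=-10.233
  bounce: vy ← 0.83·10.233 = 8.493
Arc 7: start y=0.000, vy=8.493 → t=1.732, apex=3.677, x_land=268.494, impact vy=-8.493
  bounce: vy ← 0.83·8.493 = 7.049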